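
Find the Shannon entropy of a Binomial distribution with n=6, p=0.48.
1.6164 nats

We have X ~ Binomial(n=6, p=0.48).

The Shannon entropy measures the uncertainty or information content of the distribution.

For a Binomial distribution with n=6, p=0.48:
H(X) = 1.6164 nats

(In bits, this would be 2.3320 bits.)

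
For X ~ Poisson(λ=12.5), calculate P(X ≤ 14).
0.725032

We have X ~ Poisson(λ=12.5).

The CDF gives us P(X ≤ k).

Using the CDF:
P(X ≤ 14) = 0.725032

This means there's approximately a 72.5% chance that X is at most 14.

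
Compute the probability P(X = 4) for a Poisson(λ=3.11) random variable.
0.173850

We have X ~ Poisson(λ=3.11).

For a Poisson distribution, the PMF gives us the probability of each outcome.

Using the PMF formula:
P(X = 4) = 0.173850

Rounded to 4 decimal places: 0.1738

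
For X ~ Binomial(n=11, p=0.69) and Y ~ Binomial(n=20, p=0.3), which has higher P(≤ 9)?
Y has higher probability (P(Y ≤ 9) = 0.9520 > P(X ≤ 9) = 0.8997)

Compute P(≤ 9) for each distribution:

X ~ Binomial(n=11, p=0.69):
P(X ≤ 9) = 0.8997

Y ~ Binomial(n=20, p=0.3):
P(Y ≤ 9) = 0.9520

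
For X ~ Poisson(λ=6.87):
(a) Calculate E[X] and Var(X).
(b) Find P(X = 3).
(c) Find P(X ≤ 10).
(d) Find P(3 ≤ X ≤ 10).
(a) E[X] = 6.8700, Var(X) = 6.8700
(b) P(X = 3) = 0.056120
(c) P(X ≤ 10) = 0.910450
(d) P(3 ≤ X ≤ 10) = 0.877770

We have X ~ Poisson(λ=6.87).

(a) Moments:
E[X] = 6.8700
Var(X) = 6.8700
σ = √Var(X) = 2.6211

(b) Point probability using PMF:
P(X = 3) = 0.056120

(c) Cumulative probability using CDF:
P(X ≤ 10) = F(10) = 0.910450

(d) Range probability:
P(3 ≤ X ≤ 10) = P(X ≤ 10) - P(X ≤ 2)
                   = F(10) - F(2)
                   = 0.910450 - 0.032679
                   = 0.877770

This means approximately 87.8% of outcomes fall in the interval [3, 10].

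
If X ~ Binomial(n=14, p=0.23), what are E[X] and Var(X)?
E[X] = 3.2200, Var(X) = 2.4794

We have X ~ Binomial(n=14, p=0.23).

For a Binomial distribution with n=14, p=0.23:

Expected value:
E[X] = 3.2200

Variance:
Var(X) = 2.4794

Standard deviation:
σ = √Var(X) = 1.5746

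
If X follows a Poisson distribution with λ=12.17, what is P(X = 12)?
0.114232

We have X ~ Poisson(λ=12.17).

For a Poisson distribution, the PMF gives us the probability of each outcome.

Using the PMF formula:
P(X = 12) = 0.114232

Rounded to 4 decimal places: 0.1142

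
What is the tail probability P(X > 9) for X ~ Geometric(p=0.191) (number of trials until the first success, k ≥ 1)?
0.148435

We have X ~ Geometric(p=0.191) (number of trials until the first success, k ≥ 1).

P(X > 9) = 1 - P(X ≤ 9)
                = 1 - F(9)
                = 1 - 0.851565
                = 0.148435

So there's approximately a 14.8% chance that X exceeds 9.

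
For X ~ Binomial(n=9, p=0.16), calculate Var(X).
1.2096

We have X ~ Binomial(n=9, p=0.16).

For a Binomial distribution with n=9, p=0.16:
Var(X) = 1.2096

The variance measures the spread of the distribution around the mean.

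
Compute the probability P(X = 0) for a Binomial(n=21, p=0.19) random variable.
0.011973

We have X ~ Binomial(n=21, p=0.19).

For a Binomial distribution, the PMF gives us the probability of each outcome.

Using the PMF formula:
P(X = 0) = 0.011973

Rounded to 4 decimal places: 0.0120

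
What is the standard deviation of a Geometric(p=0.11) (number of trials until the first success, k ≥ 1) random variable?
8.5763

We have X ~ Geometric(p=0.11) (number of trials until the first success, k ≥ 1).

For a Geometric distribution with p=0.11 (number of trials until the first success, k ≥ 1):
σ = √Var(X) = 8.5763

The standard deviation is the square root of the variance.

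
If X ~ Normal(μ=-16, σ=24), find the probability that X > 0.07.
0.251562

We have X ~ Normal(μ=-16, σ=24).

P(X > 0.07) = 1 - P(X ≤ 0.07)
                = 1 - F(0.07)
                = 1 - 0.748438
                = 0.251562

So there's approximately a 25.2% chance that X exceeds 0.07.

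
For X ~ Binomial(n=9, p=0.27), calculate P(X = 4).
0.138816

We have X ~ Binomial(n=9, p=0.27).

For a Binomial distribution, the PMF gives us the probability of each outcome.

Using the PMF formula:
P(X = 4) = 0.138816

Rounded to 4 decimal places: 0.1388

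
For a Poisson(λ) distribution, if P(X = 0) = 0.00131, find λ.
λ = 6.6377

For a Poisson(λ) distribution, the PMF at 0 is:
P(X = 0) = λ^0 e^(-λ) / 0! = e^(-λ)

Given P(X = 0) = 0.00131:
e^(-λ) = 0.00131
-λ = ln(0.00131)
λ = -ln(0.00131) = 6.6377

Verification: e^(-6.6377) = 0.00131 ✓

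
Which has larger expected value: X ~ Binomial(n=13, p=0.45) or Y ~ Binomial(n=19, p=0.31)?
Y has larger mean (5.8900 > 5.8500)

Compute the expected value for each distribution:

X ~ Binomial(n=13, p=0.45):
E[X] = 5.8500

Y ~ Binomial(n=19, p=0.31):
E[Y] = 5.8900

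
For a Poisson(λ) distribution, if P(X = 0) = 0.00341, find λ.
λ = 5.6810

For a Poisson(λ) distribution, the PMF at 0 is:
P(X = 0) = λ^0 e^(-λ) / 0! = e^(-λ)

Given P(X = 0) = 0.00341:
e^(-λ) = 0.00341
-λ = ln(0.00341)
λ = -ln(0.00341) = 5.6810

Verification: e^(-5.6810) = 0.00341 ✓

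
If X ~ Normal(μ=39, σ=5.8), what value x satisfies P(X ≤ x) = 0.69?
41.8759

We have X ~ Normal(μ=39, σ=5.8).

We want to find x such that P(X ≤ x) = 0.69.

This is the 69th percentile, which means 69% of values fall below this point.

Using the inverse CDF (quantile function):
x = F⁻¹(0.69) = 41.8759

Verification: P(X ≤ 41.8759) = 0.69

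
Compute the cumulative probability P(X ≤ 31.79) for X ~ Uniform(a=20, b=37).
0.693529

We have X ~ Uniform(a=20, b=37).

The CDF gives us P(X ≤ k).

Using the CDF:
P(X ≤ 31.79) = 0.693529

This means there's approximately a 69.4% chance that X is at most 31.79.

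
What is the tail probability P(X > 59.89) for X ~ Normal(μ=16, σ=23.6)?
0.031461

We have X ~ Normal(μ=16, σ=23.6).

P(X > 59.89) = 1 - P(X ≤ 59.89)
                = 1 - F(59.89)
                = 1 - 0.968539
                = 0.031461

So there's approximately a 3.1% chance that X exceeds 59.89.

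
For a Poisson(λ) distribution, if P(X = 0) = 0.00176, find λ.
λ = 6.3424

For a Poisson(λ) distribution, the PMF at 0 is:
P(X = 0) = λ^0 e^(-λ) / 0! = e^(-λ)

Given P(X = 0) = 0.00176:
e^(-λ) = 0.00176
-λ = ln(0.00176)
λ = -ln(0.00176) = 6.3424

Verification: e^(-6.3424) = 0.00176 ✓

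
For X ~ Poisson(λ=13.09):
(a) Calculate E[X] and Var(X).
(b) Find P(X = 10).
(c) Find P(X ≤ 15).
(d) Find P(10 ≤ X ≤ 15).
(a) E[X] = 13.0900, Var(X) = 13.0900
(b) P(X = 10) = 0.084085
(c) P(X ≤ 15) = 0.755590
(d) P(10 ≤ X ≤ 15) = 0.595641

We have X ~ Poisson(λ=13.09).

(a) Moments:
E[X] = 13.0900
Var(X) = 13.0900
σ = √Var(X) = 3.6180

(b) Point probability using PMF:
P(X = 10) = 0.084085

(c) Cumulative probability using CDF:
P(X ≤ 15) = F(15) = 0.755590

(d) Range probability:
P(10 ≤ X ≤ 15) = P(X ≤ 15) - P(X ≤ 9)
                   = F(15) - F(9)
                   = 0.755590 - 0.159949
                   = 0.595641

This means approximately 59.6% of outcomes fall in the interval [10, 15].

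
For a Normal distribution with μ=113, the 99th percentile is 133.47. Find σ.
σ = 8.7992

For X ~ Normal(μ, σ), the p-th percentile satisfies x = μ + z_p × σ,
where z_p = Φ⁻¹(p) is the standard normal quantile.

Step 1: z_{0.99} = Φ⁻¹(0.99) = 2.3263

Step 2: Solve for σ:
133.47 = 113 + 2.3263 × σ
σ = (133.47 - 113) / 2.3263
σ = 20.47 / 2.3263
σ = 8.7992

Verification: μ + z × σ = 113 + 2.3263 × 8.7992 = 133.47 ✓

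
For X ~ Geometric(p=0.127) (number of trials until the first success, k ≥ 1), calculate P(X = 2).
0.110871

We have X ~ Geometric(p=0.127) (number of trials until the first success, k ≥ 1).

For a Geometric distribution, the PMF gives us the probability of each outcome.

Using the PMF formula:
P(X = 2) = 0.110871

Rounded to 4 decimal places: 0.1109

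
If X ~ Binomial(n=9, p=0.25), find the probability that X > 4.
0.048927

We have X ~ Binomial(n=9, p=0.25).

P(X > 4) = 1 - P(X ≤ 4)
                = 1 - F(4)
                = 1 - 0.951073
                = 0.048927

So there's approximately a 4.9% chance that X exceeds 4.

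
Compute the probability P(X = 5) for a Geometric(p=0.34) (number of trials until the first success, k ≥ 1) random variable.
0.064514

We have X ~ Geometric(p=0.34) (number of trials until the first success, k ≥ 1).

For a Geometric distribution, the PMF gives us the probability of each outcome.

Using the PMF formula:
P(X = 5) = 0.064514

Rounded to 4 decimal places: 0.0645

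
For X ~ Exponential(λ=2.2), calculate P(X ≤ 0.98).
0.884213

We have X ~ Exponential(λ=2.2).

The CDF gives us P(X ≤ k).

Using the CDF:
P(X ≤ 0.98) = 0.884213

This means there's approximately a 88.4% chance that X is at most 0.98.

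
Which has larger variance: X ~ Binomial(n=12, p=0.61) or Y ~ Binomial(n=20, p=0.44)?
Y has larger variance (4.9280 > 2.8548)

Compute the variance for each distribution:

X ~ Binomial(n=12, p=0.61):
Var(X) = 2.8548

Y ~ Binomial(n=20, p=0.44):
Var(Y) = 4.9280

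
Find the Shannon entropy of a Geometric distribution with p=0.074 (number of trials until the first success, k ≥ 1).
3.5657 nats

We have X ~ Geometric(p=0.074) (number of trials until the first success, k ≥ 1).

The Shannon entropy measures the uncertainty or information content of the distribution.

For a Geometric distribution with p=0.074 (number of trials until the first success, k ≥ 1):
H(X) = 3.5657 nats

(In bits, this would be 5.1443 bits.)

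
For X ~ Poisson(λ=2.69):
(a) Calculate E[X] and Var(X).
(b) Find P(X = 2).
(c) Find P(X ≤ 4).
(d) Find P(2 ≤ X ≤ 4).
(a) E[X] = 2.6900, Var(X) = 2.6900
(b) P(X = 2) = 0.245597
(c) P(X ≤ 4) = 0.864392
(d) P(2 ≤ X ≤ 4) = 0.613912

We have X ~ Poisson(λ=2.69).

(a) Moments:
E[X] = 2.6900
Var(X) = 2.6900
σ = √Var(X) = 1.6401

(b) Point probability using PMF:
P(X = 2) = 0.245597

(c) Cumulative probability using CDF:
P(X ≤ 4) = F(4) = 0.864392

(d) Range probability:
P(2 ≤ X ≤ 4) = P(X ≤ 4) - P(X ≤ 1)
                   = F(4) - F(1)
                   = 0.864392 - 0.250481
                   = 0.613912

This means approximately 61.4% of outcomes fall in the interval [2, 4].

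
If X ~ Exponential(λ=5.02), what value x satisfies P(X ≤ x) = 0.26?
0.0600

We have X ~ Exponential(λ=5.02).

We want to find x such that P(X ≤ x) = 0.26.

This is the 26th percentile, which means 26% of values fall below this point.

Using the inverse CDF (quantile function):
x = F⁻¹(0.26) = 0.0600

Verification: P(X ≤ 0.0600) = 0.26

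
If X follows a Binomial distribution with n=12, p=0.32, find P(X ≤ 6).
0.945989

We have X ~ Binomial(n=12, p=0.32).

The CDF gives us P(X ≤ k).

Using the CDF:
P(X ≤ 6) = 0.945989

This means there's approximately a 94.6% chance that X is at most 6.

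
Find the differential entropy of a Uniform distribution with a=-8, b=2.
2.3026 nats

We have X ~ Uniform(a=-8, b=2).

The differential entropy measures the uncertainty or information content of the distribution.

For a Uniform distribution with a=-8, b=2:
h(X) = 2.3026 nats

(In bits, this would be 3.3219 bits.)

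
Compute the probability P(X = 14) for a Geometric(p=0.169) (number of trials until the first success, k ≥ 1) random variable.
0.015230

We have X ~ Geometric(p=0.169) (number of trials until the first success, k ≥ 1).

For a Geometric distribution, the PMF gives us the probability of each outcome.

Using the PMF formula:
P(X = 14) = 0.015230

Rounded to 4 decimal places: 0.0152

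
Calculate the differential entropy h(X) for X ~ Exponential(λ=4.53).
-0.5107 nats

We have X ~ Exponential(λ=4.53).

The differential entropy measures the uncertainty or information content of the distribution.

For an Exponential distribution with λ=4.53:
h(X) = -0.5107 nats

(In bits, this would be -0.7368 bits.)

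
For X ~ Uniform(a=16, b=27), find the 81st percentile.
24.9100

We have X ~ Uniform(a=16, b=27).

We want to find x such that P(X ≤ x) = 0.81.

This is the 81st percentile, which means 81% of values fall below this point.

Using the inverse CDF (quantile function):
x = F⁻¹(0.81) = 24.9100

Verification: P(X ≤ 24.9100) = 0.81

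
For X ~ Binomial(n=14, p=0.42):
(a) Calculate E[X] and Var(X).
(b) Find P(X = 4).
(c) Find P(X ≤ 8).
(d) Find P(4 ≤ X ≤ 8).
(a) E[X] = 5.8800, Var(X) = 3.4104
(b) P(X = 4) = 0.134187
(c) P(X ≤ 8) = 0.921089
(d) P(4 ≤ X ≤ 8) = 0.825011

We have X ~ Binomial(n=14, p=0.42).

(a) Moments:
E[X] = 5.8800
Var(X) = 3.4104
σ = √Var(X) = 1.8467

(b) Point probability using PMF:
P(X = 4) = 0.134187

(c) Cumulative probability using CDF:
P(X ≤ 8) = F(8) = 0.921089

(d) Range probability:
P(4 ≤ X ≤ 8) = P(X ≤ 8) - P(X ≤ 3)
                   = F(8) - F(3)
                   = 0.921089 - 0.096078
                   = 0.825011

This means approximately 82.5% of outcomes fall in the interval [4, 8].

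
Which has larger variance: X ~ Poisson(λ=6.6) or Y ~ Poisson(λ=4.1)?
X has larger variance (6.6000 > 4.1000)

Compute the variance for each distribution:

X ~ Poisson(λ=6.6):
Var(X) = 6.6000

Y ~ Poisson(λ=4.1):
Var(Y) = 4.1000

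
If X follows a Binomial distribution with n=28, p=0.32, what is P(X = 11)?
0.109956

We have X ~ Binomial(n=28, p=0.32).

For a Binomial distribution, the PMF gives us the probability of each outcome.

Using the PMF formula:
P(X = 11) = 0.109956

Rounded to 4 decimal places: 0.1100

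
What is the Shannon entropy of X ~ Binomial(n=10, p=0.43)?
1.8651 nats

We have X ~ Binomial(n=10, p=0.43).

The Shannon entropy measures the uncertainty or information content of the distribution.

For a Binomial distribution with n=10, p=0.43:
H(X) = 1.8651 nats

(In bits, this would be 2.6908 bits.)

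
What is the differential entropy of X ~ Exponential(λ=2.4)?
0.1245 nats

We have X ~ Exponential(λ=2.4).

The differential entropy measures the uncertainty or information content of the distribution.

For an Exponential distribution with λ=2.4:
h(X) = 0.1245 nats

(In bits, this would be 0.1797 bits.)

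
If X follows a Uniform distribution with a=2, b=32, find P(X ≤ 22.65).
0.688333

We have X ~ Uniform(a=2, b=32).

The CDF gives us P(X ≤ k).

Using the CDF:
P(X ≤ 22.65) = 0.688333

This means there's approximately a 68.8% chance that X is at most 22.65.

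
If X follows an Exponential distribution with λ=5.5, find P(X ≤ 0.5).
0.936072

We have X ~ Exponential(λ=5.5).

The CDF gives us P(X ≤ k).

Using the CDF:
P(X ≤ 0.5) = 0.936072

This means there's approximately a 93.6% chance that X is at most 0.5.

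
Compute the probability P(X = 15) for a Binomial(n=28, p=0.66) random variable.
0.059669

We have X ~ Binomial(n=28, p=0.66).

For a Binomial distribution, the PMF gives us the probability of each outcome.

Using the PMF formula:
P(X = 15) = 0.059669

Rounded to 4 decimal places: 0.0597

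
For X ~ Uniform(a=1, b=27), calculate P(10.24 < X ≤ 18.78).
0.328462

We have X ~ Uniform(a=1, b=27).

To find P(10.24 < X ≤ 18.78), we use:
P(10.24 < X ≤ 18.78) = P(X ≤ 18.78) - P(X ≤ 10.24)
                 = F(18.78) - F(10.24)
                 = 0.683846 - 0.355385
                 = 0.328462

So there's approximately a 32.8% chance that X falls in this range.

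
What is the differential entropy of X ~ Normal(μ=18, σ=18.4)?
4.3313 nats

We have X ~ Normal(μ=18, σ=18.4).

The differential entropy measures the uncertainty or information content of the distribution.

For a Normal distribution with μ=18, σ=18.4:
h(X) = 4.3313 nats

(In bits, this would be 6.2487 bits.)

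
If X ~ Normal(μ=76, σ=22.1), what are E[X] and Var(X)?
E[X] = 76.0000, Var(X) = 488.4100

We have X ~ Normal(μ=76, σ=22.1).

For a Normal distribution with μ=76, σ=22.1:

Expected value:
E[X] = 76.0000

Variance:
Var(X) = 488.4100

Standard deviation:
σ = √Var(X) = 22.1000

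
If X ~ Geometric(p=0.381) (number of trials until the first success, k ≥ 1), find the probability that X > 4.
0.146812

We have X ~ Geometric(p=0.381) (number of trials until the first success, k ≥ 1).

P(X > 4) = 1 - P(X ≤ 4)
                = 1 - F(4)
                = 1 - 0.853188
                = 0.146812

So there's approximately a 14.7% chance that X exceeds 4.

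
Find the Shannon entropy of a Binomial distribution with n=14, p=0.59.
2.0274 nats

We have X ~ Binomial(n=14, p=0.59).

The Shannon entropy measures the uncertainty or information content of the distribution.

For a Binomial distribution with n=14, p=0.59:
H(X) = 2.0274 nats

(In bits, this would be 2.9249 bits.)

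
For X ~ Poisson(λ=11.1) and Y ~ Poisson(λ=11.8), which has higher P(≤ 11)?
X has higher probability (P(X ≤ 11) = 0.5673 > P(Y ≤ 11) = 0.4847)

Compute P(≤ 11) for each distribution:

X ~ Poisson(λ=11.1):
P(X ≤ 11) = 0.5673

Y ~ Poisson(λ=11.8):
P(Y ≤ 11) = 0.4847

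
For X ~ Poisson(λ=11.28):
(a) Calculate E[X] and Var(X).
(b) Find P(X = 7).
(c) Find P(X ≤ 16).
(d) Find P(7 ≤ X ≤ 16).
(a) E[X] = 11.2800, Var(X) = 11.2800
(b) P(X = 7) = 0.058196
(c) P(X ≤ 16) = 0.933142
(d) P(7 ≤ X ≤ 16) = 0.865326

We have X ~ Poisson(λ=11.28).

(a) Moments:
E[X] = 11.2800
Var(X) = 11.2800
σ = √Var(X) = 3.3586

(b) Point probability using PMF:
P(X = 7) = 0.058196

(c) Cumulative probability using CDF:
P(X ≤ 16) = F(16) = 0.933142

(d) Range probability:
P(7 ≤ X ≤ 16) = P(X ≤ 16) - P(X ≤ 6)
                   = F(16) - F(6)
                   = 0.933142 - 0.067817
                   = 0.865326

This means approximately 86.5% of outcomes fall in the interval [7, 16].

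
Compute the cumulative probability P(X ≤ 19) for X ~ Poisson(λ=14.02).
0.922675

We have X ~ Poisson(λ=14.02).

The CDF gives us P(X ≤ k).

Using the CDF:
P(X ≤ 19) = 0.922675

This means there's approximately a 92.3% chance that X is at most 19.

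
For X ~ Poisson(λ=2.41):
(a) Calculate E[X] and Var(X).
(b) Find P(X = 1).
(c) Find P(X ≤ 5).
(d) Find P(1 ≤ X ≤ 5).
(a) E[X] = 2.4100, Var(X) = 2.4100
(b) P(X = 1) = 0.216455
(c) P(X ≤ 5) = 0.963722
(d) P(1 ≤ X ≤ 5) = 0.873907

We have X ~ Poisson(λ=2.41).

(a) Moments:
E[X] = 2.4100
Var(X) = 2.4100
σ = √Var(X) = 1.5524

(b) Point probability using PMF:
P(X = 1) = 0.216455

(c) Cumulative probability using CDF:
P(X ≤ 5) = F(5) = 0.963722

(d) Range probability:
P(1 ≤ X ≤ 5) = P(X ≤ 5) - P(X ≤ 0)
                   = F(5) - F(0)
                   = 0.963722 - 0.089815
                   = 0.873907

This means approximately 87.4% of outcomes fall in the interval [1, 5].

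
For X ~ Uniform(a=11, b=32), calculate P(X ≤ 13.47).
0.117619

We have X ~ Uniform(a=11, b=32).

The CDF gives us P(X ≤ k).

Using the CDF:
P(X ≤ 13.47) = 0.117619

This means there's approximately a 11.8% chance that X is at most 13.47.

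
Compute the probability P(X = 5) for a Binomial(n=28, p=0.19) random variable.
0.191156

We have X ~ Binomial(n=28, p=0.19).

For a Binomial distribution, the PMF gives us the probability of each outcome.

Using the PMF formula:
P(X = 5) = 0.191156

Rounded to 4 decimal places: 0.1912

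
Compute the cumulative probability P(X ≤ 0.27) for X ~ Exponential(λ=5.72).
0.786560

We have X ~ Exponential(λ=5.72).

The CDF gives us P(X ≤ k).

Using the CDF:
P(X ≤ 0.27) = 0.786560

This means there's approximately a 78.7% chance that X is at most 0.27.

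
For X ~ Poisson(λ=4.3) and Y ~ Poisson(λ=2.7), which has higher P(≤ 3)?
Y has higher probability (P(Y ≤ 3) = 0.7141 > P(X ≤ 3) = 0.3772)

Compute P(≤ 3) for each distribution:

X ~ Poisson(λ=4.3):
P(X ≤ 3) = 0.3772

Y ~ Poisson(λ=2.7):
P(Y ≤ 3) = 0.7141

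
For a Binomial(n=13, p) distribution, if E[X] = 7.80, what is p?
p = 0.6

For a Binomial(n, p) distribution:
E[X] = n × p

Given n = 13 and E[X] = 7.80:
7.80 = 13 × p
p = 7.80 / 13 = 0.6

Verification: Binomial(13, 0.6) has E[X] = 7.80 ✓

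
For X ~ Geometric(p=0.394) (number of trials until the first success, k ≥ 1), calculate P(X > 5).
0.081727

We have X ~ Geometric(p=0.394) (number of trials until the first success, k ≥ 1).

P(X > 5) = 1 - P(X ≤ 5)
                = 1 - F(5)
                = 1 - 0.918273
                = 0.081727

So there's approximately a 8.2% chance that X exceeds 5.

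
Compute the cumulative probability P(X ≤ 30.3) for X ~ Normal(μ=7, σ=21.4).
0.861876

We have X ~ Normal(μ=7, σ=21.4).

The CDF gives us P(X ≤ k).

Using the CDF:
P(X ≤ 30.3) = 0.861876

This means there's approximately a 86.2% chance that X is at most 30.3.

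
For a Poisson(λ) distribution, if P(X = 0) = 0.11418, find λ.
λ = 2.1700

For a Poisson(λ) distribution, the PMF at 0 is:
P(X = 0) = λ^0 e^(-λ) / 0! = e^(-λ)

Given P(X = 0) = 0.11418:
e^(-λ) = 0.11418
-λ = ln(0.11418)
λ = -ln(0.11418) = 2.1700

Verification: e^(-2.1700) = 0.11418 ✓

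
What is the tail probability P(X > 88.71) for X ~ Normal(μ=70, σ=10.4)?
0.036006

We have X ~ Normal(μ=70, σ=10.4).

P(X > 88.71) = 1 - P(X ≤ 88.71)
                = 1 - F(88.71)
                = 1 - 0.963994
                = 0.036006

So there's approximately a 3.6% chance that X exceeds 88.71.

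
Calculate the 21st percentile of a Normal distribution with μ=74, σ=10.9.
65.2100

We have X ~ Normal(μ=74, σ=10.9).

We want to find x such that P(X ≤ x) = 0.21.

This is the 21st percentile, which means 21% of values fall below this point.

Using the inverse CDF (quantile function):
x = F⁻¹(0.21) = 65.2100

Verification: P(X ≤ 65.2100) = 0.21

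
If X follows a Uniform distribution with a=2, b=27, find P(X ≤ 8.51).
0.260400

We have X ~ Uniform(a=2, b=27).

The CDF gives us P(X ≤ k).

Using the CDF:
P(X ≤ 8.51) = 0.260400

This means there's approximately a 26.0% chance that X is at most 8.51.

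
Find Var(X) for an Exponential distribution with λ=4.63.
0.0466

We have X ~ Exponential(λ=4.63).

For an Exponential distribution with λ=4.63:
Var(X) = 0.0466

The variance measures the spread of the distribution around the mean.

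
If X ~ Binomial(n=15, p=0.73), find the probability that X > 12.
0.186309

We have X ~ Binomial(n=15, p=0.73).

P(X > 12) = 1 - P(X ≤ 12)
                = 1 - F(12)
                = 1 - 0.813691
                = 0.186309

So there's approximately a 18.6% chance that X exceeds 12.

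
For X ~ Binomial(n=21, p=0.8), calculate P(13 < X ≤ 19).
0.899301

We have X ~ Binomial(n=21, p=0.8).

To find P(13 < X ≤ 19), we use:
P(13 < X ≤ 19) = P(X ≤ 19) - P(X ≤ 13)
                 = F(19) - F(13)
                 = 0.942354 - 0.043053
                 = 0.899301

So there's approximately a 89.9% chance that X falls in this range.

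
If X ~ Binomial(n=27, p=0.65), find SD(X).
2.4784

We have X ~ Binomial(n=27, p=0.65).

For a Binomial distribution with n=27, p=0.65:
σ = √Var(X) = 2.4784

The standard deviation is the square root of the variance.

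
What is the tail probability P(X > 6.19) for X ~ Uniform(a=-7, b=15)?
0.400455

We have X ~ Uniform(a=-7, b=15).

P(X > 6.19) = 1 - P(X ≤ 6.19)
                = 1 - F(6.19)
                = 1 - 0.599545
                = 0.400455

So there's approximately a 40.0% chance that X exceeds 6.19.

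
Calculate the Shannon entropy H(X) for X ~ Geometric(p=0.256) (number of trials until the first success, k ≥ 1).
2.2220 nats

We have X ~ Geometric(p=0.256) (number of trials until the first success, k ≥ 1).

The Shannon entropy measures the uncertainty or information content of the distribution.

For a Geometric distribution with p=0.256 (number of trials until the first success, k ≥ 1):
H(X) = 2.2220 nats

(In bits, this would be 3.2057 bits.)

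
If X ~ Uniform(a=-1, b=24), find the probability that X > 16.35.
0.306000

We have X ~ Uniform(a=-1, b=24).

P(X > 16.35) = 1 - P(X ≤ 16.35)
                = 1 - F(16.35)
                = 1 - 0.694000
                = 0.306000

So there's approximately a 30.6% chance that X exceeds 16.35.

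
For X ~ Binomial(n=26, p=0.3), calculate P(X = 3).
0.019213

We have X ~ Binomial(n=26, p=0.3).

For a Binomial distribution, the PMF gives us the probability of each outcome.

Using the PMF formula:
P(X = 3) = 0.019213

Rounded to 4 decimal places: 0.0192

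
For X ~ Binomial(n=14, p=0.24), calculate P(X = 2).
0.194638

We have X ~ Binomial(n=14, p=0.24).

For a Binomial distribution, the PMF gives us the probability of each outcome.

Using the PMF formula:
P(X = 2) = 0.194638

Rounded to 4 decimal places: 0.1946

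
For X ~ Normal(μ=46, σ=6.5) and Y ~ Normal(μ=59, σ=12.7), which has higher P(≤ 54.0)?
X has higher probability (P(X ≤ 54.0) = 0.8908 > P(Y ≤ 54.0) = 0.3469)

Compute P(≤ 54.0) for each distribution:

X ~ Normal(μ=46, σ=6.5):
P(X ≤ 54.0) = 0.8908

Y ~ Normal(μ=59, σ=12.7):
P(Y ≤ 54.0) = 0.3469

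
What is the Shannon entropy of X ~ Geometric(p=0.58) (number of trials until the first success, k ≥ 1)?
1.1729 nats

We have X ~ Geometric(p=0.58) (number of trials until the first success, k ≥ 1).

The Shannon entropy measures the uncertainty or information content of the distribution.

For a Geometric distribution with p=0.58 (number of trials until the first success, k ≥ 1):
H(X) = 1.1729 nats

(In bits, this would be 1.6922 bits.)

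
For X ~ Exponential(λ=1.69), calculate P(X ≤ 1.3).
0.888864

We have X ~ Exponential(λ=1.69).

The CDF gives us P(X ≤ k).

Using the CDF:
P(X ≤ 1.3) = 0.888864

This means there's approximately a 88.9% chance that X is at most 1.3.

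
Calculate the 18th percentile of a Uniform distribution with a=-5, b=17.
-1.0400

We have X ~ Uniform(a=-5, b=17).

We want to find x such that P(X ≤ x) = 0.18.

This is the 18th percentile, which means 18% of values fall below this point.

Using the inverse CDF (quantile function):
x = F⁻¹(0.18) = -1.0400

Verification: P(X ≤ -1.0400) = 0.18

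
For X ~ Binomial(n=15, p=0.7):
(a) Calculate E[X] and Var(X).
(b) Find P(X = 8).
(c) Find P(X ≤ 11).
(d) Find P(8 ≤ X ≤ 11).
(a) E[X] = 10.5000, Var(X) = 3.1500
(b) P(X = 8) = 0.081130
(c) P(X ≤ 11) = 0.703132
(d) P(8 ≤ X ≤ 11) = 0.653120

We have X ~ Binomial(n=15, p=0.7).

(a) Moments:
E[X] = 10.5000
Var(X) = 3.1500
σ = √Var(X) = 1.7748

(b) Point probability using PMF:
P(X = 8) = 0.081130

(c) Cumulative probability using CDF:
P(X ≤ 11) = F(11) = 0.703132

(d) Range probability:
P(8 ≤ X ≤ 11) = P(X ≤ 11) - P(X ≤ 7)
                   = F(11) - F(7)
                   = 0.703132 - 0.050013
                   = 0.653120

This means approximately 65.3% of outcomes fall in the interval [8, 11].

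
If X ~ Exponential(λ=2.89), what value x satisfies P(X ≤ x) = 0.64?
0.3535

We have X ~ Exponential(λ=2.89).

We want to find x such that P(X ≤ x) = 0.64.

This is the 64th percentile, which means 64% of values fall below this point.

Using the inverse CDF (quantile function):
x = F⁻¹(0.64) = 0.3535

Verification: P(X ≤ 0.3535) = 0.64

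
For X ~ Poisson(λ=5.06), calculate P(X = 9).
0.038024

We have X ~ Poisson(λ=5.06).

For a Poisson distribution, the PMF gives us the probability of each outcome.

Using the PMF formula:
P(X = 9) = 0.038024

Rounded to 4 decimal places: 0.0380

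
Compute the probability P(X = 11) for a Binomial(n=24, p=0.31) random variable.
0.050967

We have X ~ Binomial(n=24, p=0.31).

For a Binomial distribution, the PMF gives us the probability of each outcome.

Using the PMF formula:
P(X = 11) = 0.050967

Rounded to 4 decimal places: 0.0510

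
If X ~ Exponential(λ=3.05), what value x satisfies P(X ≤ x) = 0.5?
0.2273

We have X ~ Exponential(λ=3.05).

We want to find x such that P(X ≤ x) = 0.5.

This is the 50th percentile, which means 50% of values fall below this point.

Using the inverse CDF (quantile function):
x = F⁻¹(0.5) = 0.2273

Verification: P(X ≤ 0.2273) = 0.5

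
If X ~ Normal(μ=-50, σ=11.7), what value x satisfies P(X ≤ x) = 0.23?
-58.6445

We have X ~ Normal(μ=-50, σ=11.7).

We want to find x such that P(X ≤ x) = 0.23.

This is the 23rd percentile, which means 23% of values fall below this point.

Using the inverse CDF (quantile function):
x = F⁻¹(0.23) = -58.6445

Verification: P(X ≤ -58.6445) = 0.23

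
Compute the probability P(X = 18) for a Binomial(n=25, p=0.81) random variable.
0.096801

We have X ~ Binomial(n=25, p=0.81).

For a Binomial distribution, the PMF gives us the probability of each outcome.

Using the PMF formula:
P(X = 18) = 0.096801

Rounded to 4 decimal places: 0.0968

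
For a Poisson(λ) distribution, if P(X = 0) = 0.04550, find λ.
λ = 3.0900

For a Poisson(λ) distribution, the PMF at 0 is:
P(X = 0) = λ^0 e^(-λ) / 0! = e^(-λ)

Given P(X = 0) = 0.04550:
e^(-λ) = 0.04550
-λ = ln(0.04550)
λ = -ln(0.04550) = 3.0900

Verification: e^(-3.0900) = 0.04550 ✓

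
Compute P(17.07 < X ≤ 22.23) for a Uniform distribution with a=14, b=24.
0.516000

We have X ~ Uniform(a=14, b=24).

To find P(17.07 < X ≤ 22.23), we use:
P(17.07 < X ≤ 22.23) = P(X ≤ 22.23) - P(X ≤ 17.07)
                 = F(22.23) - F(17.07)
                 = 0.823000 - 0.307000
                 = 0.516000

So there's approximately a 51.6% chance that X falls in this range.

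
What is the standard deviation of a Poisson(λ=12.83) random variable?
3.5819

We have X ~ Poisson(λ=12.83).

For a Poisson distribution with λ=12.83:
σ = √Var(X) = 3.5819

The standard deviation is the square root of the variance.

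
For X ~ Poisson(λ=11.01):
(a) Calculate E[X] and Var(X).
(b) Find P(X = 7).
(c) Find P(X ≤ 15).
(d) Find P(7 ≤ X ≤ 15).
(a) E[X] = 11.0100, Var(X) = 11.0100
(b) P(X = 7) = 0.064343
(c) P(X ≤ 15) = 0.906862
(d) P(7 ≤ X ≤ 15) = 0.828657

We have X ~ Poisson(λ=11.01).

(a) Moments:
E[X] = 11.0100
Var(X) = 11.0100
σ = √Var(X) = 3.3181

(b) Point probability using PMF:
P(X = 7) = 0.064343

(c) Cumulative probability using CDF:
P(X ≤ 15) = F(15) = 0.906862

(d) Range probability:
P(7 ≤ X ≤ 15) = P(X ≤ 15) - P(X ≤ 6)
                   = F(15) - F(6)
                   = 0.906862 - 0.078204
                   = 0.828657

This means approximately 82.9% of outcomes fall in the interval [7, 15].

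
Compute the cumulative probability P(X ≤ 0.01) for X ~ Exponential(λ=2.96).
0.029166

We have X ~ Exponential(λ=2.96).

The CDF gives us P(X ≤ k).

Using the CDF:
P(X ≤ 0.01) = 0.029166

This means there's approximately a 2.9% chance that X is at most 0.01.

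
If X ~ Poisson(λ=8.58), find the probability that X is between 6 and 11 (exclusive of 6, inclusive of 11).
0.594007

We have X ~ Poisson(λ=8.58).

To find P(6 < X ≤ 11), we use:
P(6 < X ≤ 11) = P(X ≤ 11) - P(X ≤ 6)
                 = F(11) - F(6)
                 = 0.841758 - 0.247752
                 = 0.594007

So there's approximately a 59.4% chance that X falls in this range.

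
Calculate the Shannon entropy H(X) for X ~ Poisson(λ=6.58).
2.3470 nats

We have X ~ Poisson(λ=6.58).

The Shannon entropy measures the uncertainty or information content of the distribution.

For a Poisson distribution with λ=6.58:
H(X) = 2.3470 nats

(In bits, this would be 3.3860 bits.)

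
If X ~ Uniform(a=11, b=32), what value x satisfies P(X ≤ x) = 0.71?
25.9100

We have X ~ Uniform(a=11, b=32).

We want to find x such that P(X ≤ x) = 0.71.

This is the 71st percentile, which means 71% of values fall below this point.

Using the inverse CDF (quantile function):
x = F⁻¹(0.71) = 25.9100

Verification: P(X ≤ 25.9100) = 0.71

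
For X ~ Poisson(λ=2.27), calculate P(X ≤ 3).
0.805418

We have X ~ Poisson(λ=2.27).

The CDF gives us P(X ≤ k).

Using the CDF:
P(X ≤ 3) = 0.805418

This means there's approximately a 80.5% chance that X is at most 3.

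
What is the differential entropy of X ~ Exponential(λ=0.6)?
1.5108 nats

We have X ~ Exponential(λ=0.6).

The differential entropy measures the uncertainty or information content of the distribution.

For an Exponential distribution with λ=0.6:
h(X) = 1.5108 nats

(In bits, this would be 2.1797 bits.)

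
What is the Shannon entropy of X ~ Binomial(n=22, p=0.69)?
2.1902 nats

We have X ~ Binomial(n=22, p=0.69).

The Shannon entropy measures the uncertainty or information content of the distribution.

For a Binomial distribution with n=22, p=0.69:
H(X) = 2.1902 nats

(In bits, this would be 3.1598 bits.)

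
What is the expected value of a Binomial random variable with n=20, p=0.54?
10.8000

We have X ~ Binomial(n=20, p=0.54).

For a Binomial distribution with n=20, p=0.54:
E[X] = 10.8000

This is the expected (average) value of X.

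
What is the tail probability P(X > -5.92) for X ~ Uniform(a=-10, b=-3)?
0.417143

We have X ~ Uniform(a=-10, b=-3).

P(X > -5.92) = 1 - P(X ≤ -5.92)
                = 1 - F(-5.92)
                = 1 - 0.582857
                = 0.417143

So there's approximately a 41.7% chance that X exceeds -5.92.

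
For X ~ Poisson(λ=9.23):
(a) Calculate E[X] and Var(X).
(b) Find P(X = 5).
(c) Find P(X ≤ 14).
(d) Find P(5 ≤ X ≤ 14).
(a) E[X] = 9.2300, Var(X) = 9.2300
(b) P(X = 5) = 0.054738
(c) P(X ≤ 14) = 0.950601
(d) P(5 ≤ X ≤ 14) = 0.902918

We have X ~ Poisson(λ=9.23).

(a) Moments:
E[X] = 9.2300
Var(X) = 9.2300
σ = √Var(X) = 3.0381

(b) Point probability using PMF:
P(X = 5) = 0.054738

(c) Cumulative probability using CDF:
P(X ≤ 14) = F(14) = 0.950601

(d) Range probability:
P(5 ≤ X ≤ 14) = P(X ≤ 14) - P(X ≤ 4)
                   = F(14) - F(4)
                   = 0.950601 - 0.047682
                   = 0.902918

This means approximately 90.3% of outcomes fall in the interval [5, 14].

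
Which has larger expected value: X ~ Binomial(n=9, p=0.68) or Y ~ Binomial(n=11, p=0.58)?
Y has larger mean (6.3800 > 6.1200)

Compute the expected value for each distribution:

X ~ Binomial(n=9, p=0.68):
E[X] = 6.1200

Y ~ Binomial(n=11, p=0.58):
E[Y] = 6.3800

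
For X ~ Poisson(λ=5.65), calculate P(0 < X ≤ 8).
0.877678

We have X ~ Poisson(λ=5.65).

To find P(0 < X ≤ 8), we use:
P(0 < X ≤ 8) = P(X ≤ 8) - P(X ≤ 0)
                 = F(8) - F(0)
                 = 0.881195 - 0.003518
                 = 0.877678

So there's approximately a 87.8% chance that X falls in this range.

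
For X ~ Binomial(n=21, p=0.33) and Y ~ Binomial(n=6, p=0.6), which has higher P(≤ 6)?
Y has higher probability (P(Y ≤ 6) = 1.0000 > P(X ≤ 6) = 0.4314)

Compute P(≤ 6) for each distribution:

X ~ Binomial(n=21, p=0.33):
P(X ≤ 6) = 0.4314

Y ~ Binomial(n=6, p=0.6):
P(Y ≤ 6) = 1.0000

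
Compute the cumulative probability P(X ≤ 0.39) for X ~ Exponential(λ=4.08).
0.796319

We have X ~ Exponential(λ=4.08).

The CDF gives us P(X ≤ k).

Using the CDF:
P(X ≤ 0.39) = 0.796319

This means there's approximately a 79.6% chance that X is at most 0.39.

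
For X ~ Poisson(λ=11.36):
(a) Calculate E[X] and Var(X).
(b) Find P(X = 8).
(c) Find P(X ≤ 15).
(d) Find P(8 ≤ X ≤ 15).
(a) E[X] = 11.3600, Var(X) = 11.3600
(b) P(X = 8) = 0.080153
(c) P(X ≤ 15) = 0.886931
(d) P(8 ≤ X ≤ 15) = 0.765504

We have X ~ Poisson(λ=11.36).

(a) Moments:
E[X] = 11.3600
Var(X) = 11.3600
σ = √Var(X) = 3.3705

(b) Point probability using PMF:
P(X = 8) = 0.080153

(c) Cumulative probability using CDF:
P(X ≤ 15) = F(15) = 0.886931

(d) Range probability:
P(8 ≤ X ≤ 15) = P(X ≤ 15) - P(X ≤ 7)
                   = F(15) - F(7)
                   = 0.886931 - 0.121427
                   = 0.765504

This means approximately 76.6% of outcomes fall in the interval [8, 15].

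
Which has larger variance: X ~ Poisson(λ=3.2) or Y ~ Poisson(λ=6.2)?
Y has larger variance (6.2000 > 3.2000)

Compute the variance for each distribution:

X ~ Poisson(λ=3.2):
Var(X) = 3.2000

Y ~ Poisson(λ=6.2):
Var(Y) = 6.2000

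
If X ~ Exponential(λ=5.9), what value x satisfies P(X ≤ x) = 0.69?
0.1985

We have X ~ Exponential(λ=5.9).

We want to find x such that P(X ≤ x) = 0.69.

This is the 69th percentile, which means 69% of values fall below this point.

Using the inverse CDF (quantile function):
x = F⁻¹(0.69) = 0.1985

Verification: P(X ≤ 0.1985) = 0.69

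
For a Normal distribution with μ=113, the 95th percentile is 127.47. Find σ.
σ = 8.7971

For X ~ Normal(μ, σ), the p-th percentile satisfies x = μ + z_p × σ,
where z_p = Φ⁻¹(p) is the standard normal quantile.

Step 1: z_{0.95} = Φ⁻¹(0.95) = 1.6449

Step 2: Solve for σ:
127.47 = 113 + 1.6449 × σ
σ = (127.47 - 113) / 1.6449
σ = 14.47 / 1.6449
σ = 8.7971

Verification: μ + z × σ = 113 + 1.6449 × 8.7971 = 127.47 ✓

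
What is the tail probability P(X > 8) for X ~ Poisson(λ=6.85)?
0.251572

We have X ~ Poisson(λ=6.85).

P(X > 8) = 1 - P(X ≤ 8)
                = 1 - F(8)
                = 1 - 0.748428
                = 0.251572

So there's approximately a 25.2% chance that X exceeds 8.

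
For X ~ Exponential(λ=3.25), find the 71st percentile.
0.3809

We have X ~ Exponential(λ=3.25).

We want to find x such that P(X ≤ x) = 0.71.

This is the 71st percentile, which means 71% of values fall below this point.

Using the inverse CDF (quantile function):
x = F⁻¹(0.71) = 0.3809

Verification: P(X ≤ 0.3809) = 0.71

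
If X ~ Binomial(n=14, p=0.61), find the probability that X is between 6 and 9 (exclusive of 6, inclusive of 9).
0.561819

We have X ~ Binomial(n=14, p=0.61).

To find P(6 < X ≤ 9), we use:
P(6 < X ≤ 9) = P(X ≤ 9) - P(X ≤ 6)
                 = F(9) - F(6)
                 = 0.694284 - 0.132465
                 = 0.561819

So there's approximately a 56.2% chance that X falls in this range.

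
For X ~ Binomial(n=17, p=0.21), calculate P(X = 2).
0.174737

We have X ~ Binomial(n=17, p=0.21).

For a Binomial distribution, the PMF gives us the probability of each outcome.

Using the PMF formula:
P(X = 2) = 0.174737

Rounded to 4 decimal places: 0.1747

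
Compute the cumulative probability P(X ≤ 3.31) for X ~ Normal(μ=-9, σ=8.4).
0.928604

We have X ~ Normal(μ=-9, σ=8.4).

The CDF gives us P(X ≤ k).

Using the CDF:
P(X ≤ 3.31) = 0.928604

This means there's approximately a 92.9% chance that X is at most 3.31.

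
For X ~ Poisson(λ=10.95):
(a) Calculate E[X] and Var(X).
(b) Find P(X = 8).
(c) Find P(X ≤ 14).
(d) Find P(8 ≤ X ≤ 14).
(a) E[X] = 10.9500, Var(X) = 10.9500
(b) P(X = 8) = 0.090005
(c) P(X ≤ 14) = 0.857657
(d) P(8 ≤ X ≤ 14) = 0.711207

We have X ~ Poisson(λ=10.95).

(a) Moments:
E[X] = 10.9500
Var(X) = 10.9500
σ = √Var(X) = 3.3091

(b) Point probability using PMF:
P(X = 8) = 0.090005

(c) Cumulative probability using CDF:
P(X ≤ 14) = F(14) = 0.857657

(d) Range probability:
P(8 ≤ X ≤ 14) = P(X ≤ 14) - P(X ≤ 7)
                   = F(14) - F(7)
                   = 0.857657 - 0.146450
                   = 0.711207

This means approximately 71.1% of outcomes fall in the interval [8, 14].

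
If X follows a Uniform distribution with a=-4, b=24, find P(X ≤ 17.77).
0.777500

We have X ~ Uniform(a=-4, b=24).

The CDF gives us P(X ≤ k).

Using the CDF:
P(X ≤ 17.77) = 0.777500

This means there's approximately a 77.8% chance that X is at most 17.77.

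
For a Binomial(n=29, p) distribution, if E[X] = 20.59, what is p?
p = 0.71

For a Binomial(n, p) distribution:
E[X] = n × p

Given n = 29 and E[X] = 20.59:
20.59 = 29 × p
p = 20.59 / 29 = 0.71

Verification: Binomial(29, 0.71) has E[X] = 20.59 ✓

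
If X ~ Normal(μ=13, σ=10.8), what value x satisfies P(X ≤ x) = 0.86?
24.6674

We have X ~ Normal(μ=13, σ=10.8).

We want to find x such that P(X ≤ x) = 0.86.

This is the 86th percentile, which means 86% of values fall below this point.

Using the inverse CDF (quantile function):
x = F⁻¹(0.86) = 24.6674

Verification: P(X ≤ 24.6674) = 0.86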